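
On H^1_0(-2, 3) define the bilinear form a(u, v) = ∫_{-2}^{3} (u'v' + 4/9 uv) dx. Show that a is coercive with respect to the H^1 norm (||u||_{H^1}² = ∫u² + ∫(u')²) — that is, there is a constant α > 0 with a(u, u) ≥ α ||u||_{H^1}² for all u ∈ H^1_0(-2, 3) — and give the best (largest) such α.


α = (π^2 + 100/9)/(π^2 + 25)

Coercivity of a(·,·) on H^1_0(-2, 3) means a(u, u) ≥ α ||u||_{H^1}² for every u ∈ H^1_0.
The interval has length L = 5, and Poincaré/coercivity depend only on L. Here a(u, u) = ∫(u')² + (4/9)·∫u².
Here 0 < c = 4/9 < 1. The condition a(u,u) ≥ α||u||_{H^1}² reads (1−α)∫(u')² ≥ (α−c)∫u². Any admissible α is ≤ 1 (rapidly oscillating u have ∫u²/∫(u')² → 0), and α = 1 would force 0 ≥ (1−c)∫u², impossible since c < 1; so 1−α > 0. By the sharp Poincaré inequality on H^1_0 of an interval of length L, ∫(u')² ≥ (π/L)²∫u² with equality for the first sine mode sin(π(x−x₀)/L) (x₀ the left endpoint), so the inequality holds for all u iff (1−α)(π/L)² ≥ α − c, i.e. α ≤ ((π/L)² + c)/((π/L)² + 1) = (1 + c(L/π)²)/(1 + (L/π)²). With (π/L)² = π^2/25 and c = 4/9, the largest admissible constant is α = ((π/L)² + c)/((π/L)² + 1).
Simplifying, α = (π^2 + 100/9)/(π^2 + 25).


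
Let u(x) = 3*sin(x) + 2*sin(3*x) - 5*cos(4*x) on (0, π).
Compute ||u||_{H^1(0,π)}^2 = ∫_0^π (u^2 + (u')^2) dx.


||u||_{H^1(0,π)}^2 = 2516/7 + 483*π/2

u'(x) = 20*sin(4*x) + 3*cos(x) + 6*cos(3*x).
Expand u² and (u')² and integrate term by term on (0, π), using: for integers n ≥ 1, ∫_0^π sin²(nx) dx = ∫_0^π cos²(nx) dx = π/2; for n ≠ n', ∫_0^π sin(nx)sin(n'x) dx = ∫_0^π cos(nx)cos(n'x) dx = 0; and by product-to-sum, ∫_0^π sin(nx)cos(n'x) dx = ½∫_0^π [sin((n+n')x) + sin((n−n')x)] dx, which is 0 when n+n' is even and 2n/(n²−n'²) when n+n' is odd (it need not vanish on (0, π)).
  u² squared terms: (-5)²·∫cos(4x)² dx = 25·π/2 = 25*π/2;  (2)²·∫sin(3x)² dx = 4·π/2 = 2*π;  (3)²·∫sin(x)² dx = 9·π/2 = 9*π/2.
  u² cross terms: 2·(-5)·(2)·∫cos(4x)·sin(3x) dx = -20·(-6/7) = 120/7;  2·(-5)·(3)·∫cos(4x)·sin(x) dx = -30·(-2/15) = 4;  2·(2)·(3)·∫sin(3x)·sin(x) dx = 12·(0) = 0.
  So ∫_0^π u² dx = 25*π/2 + 2*π + 9*π/2 + 120/7 + 4 + 0 = 148/7 + 19*π.
  (u')² squared terms: (3)²·∫cos(x)² dx = 9·π/2 = 9*π/2;  (6)²·∫cos(3x)² dx = 36·π/2 = 18*π;  (20)²·∫sin(4x)² dx = 400·π/2 = 200*π.
  (u')² cross terms: 2·(3)·(6)·∫cos(x)·cos(3x) dx = 36·(0) = 0;  2·(3)·(20)·∫cos(x)·sin(4x) dx = 120·(8/15) = 64;  2·(6)·(20)·∫cos(3x)·sin(4x) dx = 240·(8/7) = 1920/7.
  So ∫_0^π (u')² dx = 9*π/2 + 18*π + 200*π + 0 + 64 + 1920/7 = 2368/7 + 445*π/2.
||u||_{H^1}^2 = (148/7 + 19*π) + (2368/7 + 445*π/2) = 2516/7 + 483*π/2.


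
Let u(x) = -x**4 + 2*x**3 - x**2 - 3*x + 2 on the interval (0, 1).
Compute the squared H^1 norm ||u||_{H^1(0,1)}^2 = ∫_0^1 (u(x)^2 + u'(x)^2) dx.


||u||_{H^1}^2 = 3146/315

The H^1 norm (squared) on an interval (0, L) is
  ||u||_{H^1}^2 = ∫_0^L u(x)^2 dx + ∫_0^L u'(x)^2 dx.
Compute u'(x) = -4*x**3 + 6*x**2 - 2*x - 3.
Then u(x)^2 = x**8 - 4*x**7 + 6*x**6 + 2*x**5 - 15*x**4 + 14*x**3 + 5*x**2 - 12*x + 4 and u'(x)^2 = 16*x**6 - 48*x**5 + 52*x**4 - 32*x**2 + 12*x + 9.
Integrate each monomial from 0 to 1 using ∫_0^1 c·x^n dx = c·1^(n+1)/(n+1):
  ∫_0^1 u(x)^2 dx = ∫_0^1 (x^8 - 4*x^7 + 6*x^6 + 2*x^5 - 15*x^4 + 14*x^3 + 5*x^2 - 12*x + 4) dx. Term by term:
    ∫_0^1 x^8 dx = 1/9;  ∫_0^1 -4*x^7 dx = -1/2;  ∫_0^1 6*x^6 dx = 6/7;
    ∫_0^1 2*x^5 dx = 1/3;  ∫_0^1 -15*x^4 dx = -3;  ∫_0^1 14*x^3 dx = 7/2;
    ∫_0^1 5*x^2 dx = 5/3;  ∫_0^1 -12*x dx = -6;  ∫_0^1 4 dx = 4.
  Sum: 1/9 − 1/2 + 6/7 + 1/3 − 3 + 7/2 + 5/3 − 6 + 4 = 61/63.
  ∫_0^1 u'(x)^2 dx = ∫_0^1 (16*x^6 - 48*x^5 + 52*x^4 - 32*x^2 + 12*x + 9) dx. Term by term:
    ∫_0^1 16*x^6 dx = 16/7;  ∫_0^1 -48*x^5 dx = -8;  ∫_0^1 52*x^4 dx = 52/5;
    ∫_0^1 -32*x^2 dx = -32/3;  ∫_0^1 12*x dx = 6;  ∫_0^1 9 dx = 9.
  Sum: 16/7 − 8 + 52/5 − 32/3 + 6 + 9 = 947/105.
Adding: ||u||_{H^1}^2 = 61/63 + 947/105 = 3146/315.


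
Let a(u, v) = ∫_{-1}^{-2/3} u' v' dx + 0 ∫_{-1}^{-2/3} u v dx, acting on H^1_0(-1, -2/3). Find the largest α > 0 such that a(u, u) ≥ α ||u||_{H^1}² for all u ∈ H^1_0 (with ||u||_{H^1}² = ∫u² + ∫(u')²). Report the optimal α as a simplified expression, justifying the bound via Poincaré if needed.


α = 9*π^2/(1 + 9*π^2)

Coercivity of a(·,·) on H^1_0(-1, -2/3) means a(u, u) ≥ α ||u||_{H^1}² for every u ∈ H^1_0.
The interval has length L = 1/3, and Poincaré/coercivity depend only on L. Here a(u, u) = ∫(u')² + (0)·∫u².
Here c = 0, so a(u,u) = ∫(u')² alone. The condition a(u,u) ≥ α||u||_{H^1}² reads (1−α)∫(u')² ≥ (α−c)∫u². Any admissible α is ≤ 1 (rapidly oscillating u have ∫u²/∫(u')² → 0), and α = 1 would force 0 ≥ (1−c)∫u², impossible since c < 1; so 1−α > 0. By the sharp Poincaré inequality on H^1_0 of an interval of length L, ∫(u')² ≥ (π/L)²∫u² with equality for the first sine mode sin(π(x−x₀)/L) (x₀ the left endpoint), so the inequality holds for all u iff (1−α)(π/L)² ≥ α − c, i.e. α ≤ ((π/L)² + c)/((π/L)² + 1) = (1 + c(L/π)²)/(1 + (L/π)²). (Direct route, valid since c ≤ 0: Poincaré gives c∫u² ≥ c(L/π)²∫(u')², so a(u,u) ≥ (1 + c(L/π)²)∫(u')², while ||u||_{H^1}² ≤ (1 + (L/π)²)∫(u')²; dividing yields the same α.) With (π/L)² = 9*π^2 and c = 0, the largest admissible constant is α = ((π/L)² + c)/((π/L)² + 1).
Simplifying, α = 9*π^2/(1 + 9*π^2).


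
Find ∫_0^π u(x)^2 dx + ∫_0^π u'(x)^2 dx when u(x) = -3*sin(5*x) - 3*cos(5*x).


||u||_{H^1(0,π)}^2 = 234*π

u'(x) = 15*sin(5*x) - 15*cos(5*x).
Expand u² and (u')² and integrate term by term on (0, π), using: for integers n ≥ 1, ∫_0^π sin²(nx) dx = ∫_0^π cos²(nx) dx = π/2; for n ≠ n', ∫_0^π sin(nx)sin(n'x) dx = ∫_0^π cos(nx)cos(n'x) dx = 0; and by product-to-sum, ∫_0^π sin(nx)cos(n'x) dx = ½∫_0^π [sin((n+n')x) + sin((n−n')x)] dx, which is 0 when n+n' is even and 2n/(n²−n'²) when n+n' is odd (it need not vanish on (0, π)).
  u² squared terms: (-3)²·∫cos(5x)² dx = 9·π/2 = 9*π/2;  (-3)²·∫sin(5x)² dx = 9·π/2 = 9*π/2.
  u² cross terms: 2·(-3)·(-3)·∫cos(5x)·sin(5x) dx = 18·(0) = 0.
  So ∫_0^π u² dx = 9*π/2 + 9*π/2 + 0 = 9*π.
  (u')² squared terms: (-15)²·∫cos(5x)² dx = 225·π/2 = 225*π/2;  (15)²·∫sin(5x)² dx = 225·π/2 = 225*π/2.
  (u')² cross terms: 2·(-15)·(15)·∫cos(5x)·sin(5x) dx = -450·(0) = 0.
  So ∫_0^π (u')² dx = 225*π/2 + 225*π/2 + 0 = 225*π.
||u||_{H^1}^2 = (9*π) + (225*π) = 234*π.


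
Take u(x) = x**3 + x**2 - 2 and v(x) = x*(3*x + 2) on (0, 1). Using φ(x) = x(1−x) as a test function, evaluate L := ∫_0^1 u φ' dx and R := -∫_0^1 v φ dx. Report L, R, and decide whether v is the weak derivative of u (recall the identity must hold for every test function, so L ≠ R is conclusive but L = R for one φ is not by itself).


LHS = -19/60, RHS = -19/60. Yes, v = u' weakly.

u(x) = x**3 + x**2 - 2, classical derivative u'(x) = 3*x**2 + 2*x.
φ(x) = x(1−x), so φ'(x) = 1 - 2*x.
Note φ(0) = φ(1) = 0, so the boundary term u·φ vanishes.
LHS = ∫_0^1 u(x) φ'(x) dx = ∫_0^1 (-2*x^4 - x^3 + x^2 + 4*x - 2) dx. Term by term:
  ∫_0^1 -2*x^4 dx = -2/5;  ∫_0^1 -x^3 dx = -1/4;  ∫_0^1 x^2 dx = 1/3;
  ∫_0^1 4*x dx = 2;  ∫_0^1 -2 dx = -2.
Sum: -2/5 − 1/4 + 1/3 + 2 − 2 = -19/60.
So LHS = -19/60.
∫_0^1 v(x) φ(x) dx = ∫_0^1 (-3*x^4 + x^3 + 2*x^2) dx. Term by term:
  ∫_0^1 -3*x^4 dx = -3/5;  ∫_0^1 x^3 dx = 1/4;  ∫_0^1 2*x^2 dx = 2/3.
Sum: -3/5 + 1/4 + 2/3 = 19/60.
So RHS = -∫_0^1 v(x) φ(x) dx = -19/60.
LHS = RHS, so the identity holds for this test φ.
Moreover u is smooth here and v(x) = u'(x) = 3*x**2 + 2*x pointwise, so the identity holds for every test function. Hence v is the weak derivative of u.


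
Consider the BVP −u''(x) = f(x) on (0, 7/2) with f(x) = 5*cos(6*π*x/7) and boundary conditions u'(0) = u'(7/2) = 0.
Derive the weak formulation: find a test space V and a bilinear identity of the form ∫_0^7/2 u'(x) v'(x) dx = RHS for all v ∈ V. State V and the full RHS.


V = H^1(0, 7/2) (no boundary constraint on v; u is determined up to an additive constant); weak form: ∫_0^7/2 u'v' dx = ∫_0^7/2 (5*cos(6*π*x/7)) v dx for all v ∈ V.

Multiply both sides by a test function v and integrate from 0 to 7/2:
  ∫_0^7/2 −u''(x) v(x) dx = ∫_0^7/2 f(x) v(x) dx.
Integrate the LHS by parts once:
  ∫_0^7/2 −u'' v dx = −[u'(x) v(x)]_0^7/2 + ∫_0^7/2 u'(x) v'(x) dx.
Thus ∫_0^7/2 u'(x) v'(x) dx = ∫_0^7/2 f(x) v(x) dx + [u'(x) v(x)]_0^7/2.
Choose V so that boundary terms are either known or forced to vanish.
u has homogeneous Neumann: u'(0) = u'(7/2) = 0. So [u' v]_0^7/2 = 0·v(7/2) − 0·v(0) = 0 for any v; take V = H^1(0, 7/2).
Weak formulation: find u (satisfying any essential BC) such that ∫_0^7/2 u'(x) v'(x) dx = ∫_0^7/2 f v dx for all v ∈ V (homogeneous Neumann, so boundary terms vanish).
Substituting f(x) = 5*cos(6*π*x/7), the right-hand side is ∫_0^7/2 (5*cos(6*π*x/7)) v dx.
Compatibility check (pure Neumann): taking v ≡ 1 ∈ V gives 0 = ∫_0^7/2 f dx + (0) − (0), i.e. ∫_0^7/2 f dx must equal u'(0) − u'(7/2) = 0. Indeed ∫_0^7/2 (5*cos(6*π*x/7)) dx = 0, so the data are compatible. The solution is then unique only up to an additive constant (fix it e.g. by requiring ∫_0^7/2 u dx = 0).


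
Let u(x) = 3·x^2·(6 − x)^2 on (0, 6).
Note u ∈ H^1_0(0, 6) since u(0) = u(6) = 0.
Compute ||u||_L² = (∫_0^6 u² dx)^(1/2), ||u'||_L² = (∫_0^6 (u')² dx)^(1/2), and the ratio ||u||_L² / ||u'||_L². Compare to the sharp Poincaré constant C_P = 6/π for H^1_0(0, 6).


||u||_L² / ||u'||_L² = sqrt(3) < C_P = 6/π.

u(x) = 3·x^2·(6 − x)^2, so u'(x) = 12*x*(x - 6)*(x - 3).
u(x) = 3·x^2·(6 − x)^2 vanishes at x = 0 and x = 6, so u ∈ H^1_0(0, 6). Differentiate via the product rule and integrate the resulting polynomials term by term.
  ∫_0^6 u² dx = ∫_0^6 (9*x^8 - 216*x^7 + 1944*x^6 - 7776*x^5 + 11664*x^4) dx. Term by term:
    ∫_0^6 9*x^8 dx = 10077696;  ∫_0^6 -216*x^7 dx = -45349632;  ∫_0^6 1944*x^6 dx = 544195584/7;
    ∫_0^6 -7776*x^5 dx = -60466176;  ∫_0^6 11664*x^4 dx = 90699264/5.
  Sum: 10077696 − 45349632 + 544195584/7 − 60466176 + 90699264/5 = 5038848/35.
  ∫_0^6 (u')² dx = ∫_0^6 (144*x^6 - 2592*x^5 + 16848*x^4 - 46656*x^3 + 46656*x^2) dx. Term by term:
    ∫_0^6 144*x^6 dx = 40310784/7;  ∫_0^6 -2592*x^5 dx = -20155392;  ∫_0^6 16848*x^4 dx = 131010048/5;
    ∫_0^6 -46656*x^3 dx = -15116544;  ∫_0^6 46656*x^2 dx = 3359232.
  Sum: 40310784/7 − 20155392 + 131010048/5 − 15116544 + 3359232 = 1679616/35.
∫_0^6 u² dx = 5038848/35, so ||u||_L² = 1296*sqrt(105)/35.
∫_0^6 (u')² dx = 1679616/35, so ||u'||_L² = 1296*sqrt(35)/35.
Ratio ||u||_L² / ||u'||_L² = sqrt(3).
Sharp Poincaré constant on H^1_0(0, 6) is C_P = L/π = 6/π, achieved by sin(π/6·x).
A polynomial bump cannot attain the sharp Poincaré constant (only the first sine eigenfunction does), so the ratio is strictly less than C_P, consistent with ||u||_L² ≤ C_P ||u'||_L².


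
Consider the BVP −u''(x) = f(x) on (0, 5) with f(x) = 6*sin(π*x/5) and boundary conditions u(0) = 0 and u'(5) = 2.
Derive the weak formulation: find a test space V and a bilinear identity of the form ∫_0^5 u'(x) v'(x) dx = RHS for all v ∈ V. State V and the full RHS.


V = {v ∈ H^1(0, 5) : v(0) = 0} (test functions vanish at x = 0 where u is specified); weak form: ∫_0^5 u'v' dx = ∫_0^5 (6*sin(π*x/5)) v dx + 2·v(5) for all v ∈ V.

Multiply both sides by a test function v and integrate from 0 to 5:
  ∫_0^5 −u''(x) v(x) dx = ∫_0^5 f(x) v(x) dx.
Integrate the LHS by parts once:
  ∫_0^5 −u'' v dx = −[u'(x) v(x)]_0^5 + ∫_0^5 u'(x) v'(x) dx.
Thus ∫_0^5 u'(x) v'(x) dx = ∫_0^5 f(x) v(x) dx + [u'(x) v(x)]_0^5.
Choose V so that boundary terms are either known or forced to vanish.
Mixed BC: u(0) = 0 (Dirichlet) and u'(5) = 2 (Neumann). Define V = {v ∈ H^1(0, 5) : v(0) = 0}. Then [u' v]_0^5 = u'(5)·v(5) − u'(0)·0 = 2·v(5).
Weak formulation: find u (satisfying any essential BC) such that ∫_0^5 u'(x) v'(x) dx = ∫_0^5 f v dx + 2·v(5) for all v ∈ V (Dirichlet at 0 absorbed into V; Neumann datum at x = 5 contributes the boundary term).
Substituting f(x) = 6*sin(π*x/5), the right-hand side is ∫_0^5 (6*sin(π*x/5)) v dx + 2·v(5).


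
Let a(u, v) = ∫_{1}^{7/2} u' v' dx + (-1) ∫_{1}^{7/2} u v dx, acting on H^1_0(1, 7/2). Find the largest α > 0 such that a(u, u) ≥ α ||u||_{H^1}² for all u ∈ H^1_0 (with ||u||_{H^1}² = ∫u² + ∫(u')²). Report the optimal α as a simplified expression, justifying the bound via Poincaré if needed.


α = (-25 + 4*π^2)/(25 + 4*π^2)

Coercivity of a(·,·) on H^1_0(1, 7/2) means a(u, u) ≥ α ||u||_{H^1}² for every u ∈ H^1_0.
The interval has length L = 5/2, and Poincaré/coercivity depend only on L. Here a(u, u) = ∫(u')² + (-1)·∫u².
Here c = -1 < 0 with |c| < (π/L)² = 4*π^2/25, so coercivity still holds. The condition a(u,u) ≥ α||u||_{H^1}² reads (1−α)∫(u')² ≥ (α−c)∫u². Any admissible α is ≤ 1 (rapidly oscillating u have ∫u²/∫(u')² → 0), and α = 1 would force 0 ≥ (1−c)∫u², impossible since c < 1; so 1−α > 0. By the sharp Poincaré inequality on H^1_0 of an interval of length L, ∫(u')² ≥ (π/L)²∫u² with equality for the first sine mode sin(π(x−x₀)/L) (x₀ the left endpoint), so the inequality holds for all u iff (1−α)(π/L)² ≥ α − c, i.e. α ≤ ((π/L)² + c)/((π/L)² + 1) = (1 + c(L/π)²)/(1 + (L/π)²). (Direct route, valid since c ≤ 0: Poincaré gives c∫u² ≥ c(L/π)²∫(u')², so a(u,u) ≥ (1 + c(L/π)²)∫(u')², while ||u||_{H^1}² ≤ (1 + (L/π)²)∫(u')²; dividing yields the same α.) With (π/L)² = 4*π^2/25 and c = -1, the largest admissible constant is α = ((π/L)² + c)/((π/L)² + 1).
Simplifying, α = (-25 + 4*π^2)/(25 + 4*π^2).


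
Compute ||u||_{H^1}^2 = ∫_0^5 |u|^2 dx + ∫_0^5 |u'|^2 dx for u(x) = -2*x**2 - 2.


||u||_{H^1}^2 = 3520

The H^1 norm (squared) on an interval (0, L) is
  ||u||_{H^1}^2 = ∫_0^L u(x)^2 dx + ∫_0^L u'(x)^2 dx.
Compute u'(x) = -4*x.
Then u(x)^2 = 4*x**4 + 8*x**2 + 4 and u'(x)^2 = 16*x**2.
Integrate each monomial from 0 to 5 using ∫_0^5 c·x^n dx = c·5^(n+1)/(n+1):
  ∫_0^5 u(x)^2 dx = ∫_0^5 (4*x^4 + 8*x^2 + 4) dx. Term by term:
    ∫_0^5 4*x^4 dx = 2500;  ∫_0^5 8*x^2 dx = 1000/3;  ∫_0^5 4 dx = 20.
  Sum: 2500 + 1000/3 + 20 = 8560/3.
  ∫_0^5 u'(x)^2 dx = ∫_0^5 (16*x^2) dx. Term by term:
    ∫_0^5 16*x^2 dx = 2000/3.
Adding: ||u||_{H^1}^2 = 8560/3 + 2000/3 = 3520.


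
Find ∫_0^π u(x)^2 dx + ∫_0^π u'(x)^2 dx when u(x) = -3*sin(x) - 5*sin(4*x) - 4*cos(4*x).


||u||_{H^1(0,π)}^2 = -272/5 + 715*π/2

u'(x) = 16*sin(4*x) - 3*cos(x) - 20*cos(4*x).
Expand u² and (u')² and integrate term by term on (0, π), using: for integers n ≥ 1, ∫_0^π sin²(nx) dx = ∫_0^π cos²(nx) dx = π/2; for n ≠ n', ∫_0^π sin(nx)sin(n'x) dx = ∫_0^π cos(nx)cos(n'x) dx = 0; and by product-to-sum, ∫_0^π sin(nx)cos(n'x) dx = ½∫_0^π [sin((n+n')x) + sin((n−n')x)] dx, which is 0 when n+n' is even and 2n/(n²−n'²) when n+n' is odd (it need not vanish on (0, π)).
  u² squared terms: (-5)²·∫sin(4x)² dx = 25·π/2 = 25*π/2;  (-4)²·∫cos(4x)² dx = 16·π/2 = 8*π;  (-3)²·∫sin(x)² dx = 9·π/2 = 9*π/2.
  u² cross terms: 2·(-5)·(-4)·∫sin(4x)·cos(4x) dx = 40·(0) = 0;  2·(-5)·(-3)·∫sin(4x)·sin(x) dx = 30·(0) = 0;  2·(-4)·(-3)·∫cos(4x)·sin(x) dx = 24·(-2/15) = -16/5.
  So ∫_0^π u² dx = 25*π/2 + 8*π + 9*π/2 + 0 + 0 − 16/5 = -16/5 + 25*π.
  (u')² squared terms: (-20)²·∫cos(4x)² dx = 400·π/2 = 200*π;  (-3)²·∫cos(x)² dx = 9·π/2 = 9*π/2;  (16)²·∫sin(4x)² dx = 256·π/2 = 128*π.
  (u')² cross terms: 2·(-20)·(-3)·∫cos(4x)·cos(x) dx = 120·(0) = 0;  2·(-20)·(16)·∫cos(4x)·sin(4x) dx = -640·(0) = 0;  2·(-3)·(16)·∫cos(x)·sin(4x) dx = -96·(8/15) = -256/5.
  So ∫_0^π (u')² dx = 200*π + 9*π/2 + 128*π + 0 + 0 − 256/5 = -256/5 + 665*π/2.
||u||_{H^1}^2 = (-16/5 + 25*π) + (-256/5 + 665*π/2) = -272/5 + 715*π/2.


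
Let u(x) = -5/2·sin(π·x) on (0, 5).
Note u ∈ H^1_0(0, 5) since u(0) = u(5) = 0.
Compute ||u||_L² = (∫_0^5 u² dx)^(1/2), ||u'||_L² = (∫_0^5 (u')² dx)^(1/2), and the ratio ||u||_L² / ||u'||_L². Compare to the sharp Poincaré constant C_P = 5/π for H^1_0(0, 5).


||u||_L² / ||u'||_L² = 1/π < C_P = 5/π.

u(x) = -5/2·sin(π·x), so u'(x) = -5*π*cos(π*x)/2.
Writing u(x) = A·sin(kπx/L) with A = -5/2 and k = 5, use ∫_0^L sin²(kπx/L) dx = L/2 and ∫_0^L cos²(kπx/L) dx = L/2.
u² = 25/4·sin²(π·x) and (u')² = 25*π^2/4·cos²(π·x), and each of sin², cos² integrates to L/2 = 5/2 over (0, 5).
∫_0^5 u² dx = 125/8, so ||u||_L² = 5*sqrt(10)/4.
∫_0^5 (u')² dx = 125*π^2/8, so ||u'||_L² = 5*sqrt(10)*π/4.
Ratio ||u||_L² / ||u'||_L² = 1/π.
Sharp Poincaré constant on H^1_0(0, 5) is C_P = L/π = 5/π, achieved by sin(π/5·x).
This is the k = 5 harmonic; the ratio L/(kπ) is strictly less than C_P = L/π, consistent with the sharp inequality ||u||_L² ≤ C_P ||u'||_L².


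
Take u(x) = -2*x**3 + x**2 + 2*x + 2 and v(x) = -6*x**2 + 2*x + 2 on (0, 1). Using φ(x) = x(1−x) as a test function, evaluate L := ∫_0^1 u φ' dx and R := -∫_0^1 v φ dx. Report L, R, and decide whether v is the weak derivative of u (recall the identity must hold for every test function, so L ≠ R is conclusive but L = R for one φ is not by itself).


LHS = -1/5, RHS = -1/5. Yes, v = u' weakly.

u(x) = -2*x**3 + x**2 + 2*x + 2, classical derivative u'(x) = -6*x**2 + 2*x + 2.
φ(x) = x(1−x), so φ'(x) = 1 - 2*x.
Note φ(0) = φ(1) = 0, so the boundary term u·φ vanishes.
LHS = ∫_0^1 u(x) φ'(x) dx = ∫_0^1 (4*x^4 - 4*x^3 - 3*x^2 - 2*x + 2) dx. Term by term:
  ∫_0^1 4*x^4 dx = 4/5;  ∫_0^1 -4*x^3 dx = -1;  ∫_0^1 -3*x^2 dx = -1;
  ∫_0^1 -2*x dx = -1;  ∫_0^1 2 dx = 2.
Sum: 4/5 − 1 − 1 − 1 + 2 = -1/5.
So LHS = -1/5.
∫_0^1 v(x) φ(x) dx = ∫_0^1 (6*x^4 - 8*x^3 + 2*x) dx. Term by term:
  ∫_0^1 6*x^4 dx = 6/5;  ∫_0^1 -8*x^3 dx = -2;  ∫_0^1 2*x dx = 1.
Sum: 6/5 − 2 + 1 = 1/5.
So RHS = -∫_0^1 v(x) φ(x) dx = -1/5.
LHS = RHS, so the identity holds for this test φ.
Moreover u is smooth here and v(x) = u'(x) = -6*x**2 + 2*x + 2 pointwise, so the identity holds for every test function. Hence v is the weak derivative of u.


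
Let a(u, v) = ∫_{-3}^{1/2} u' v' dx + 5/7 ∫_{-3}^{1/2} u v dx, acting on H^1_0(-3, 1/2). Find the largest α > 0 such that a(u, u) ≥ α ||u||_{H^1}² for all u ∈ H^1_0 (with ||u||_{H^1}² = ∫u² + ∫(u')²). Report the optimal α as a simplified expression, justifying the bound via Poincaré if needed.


α = (35 + 4*π^2)/(4*π^2 + 49)

Coercivity of a(·,·) on H^1_0(-3, 1/2) means a(u, u) ≥ α ||u||_{H^1}² for every u ∈ H^1_0.
The interval has length L = 7/2, and Poincaré/coercivity depend only on L. Here a(u, u) = ∫(u')² + (5/7)·∫u².
Here 0 < c = 5/7 < 1. The condition a(u,u) ≥ α||u||_{H^1}² reads (1−α)∫(u')² ≥ (α−c)∫u². Any admissible α is ≤ 1 (rapidly oscillating u have ∫u²/∫(u')² → 0), and α = 1 would force 0 ≥ (1−c)∫u², impossible since c < 1; so 1−α > 0. By the sharp Poincaré inequality on H^1_0 of an interval of length L, ∫(u')² ≥ (π/L)²∫u² with equality for the first sine mode sin(π(x−x₀)/L) (x₀ the left endpoint), so the inequality holds for all u iff (1−α)(π/L)² ≥ α − c, i.e. α ≤ ((π/L)² + c)/((π/L)² + 1) = (1 + c(L/π)²)/(1 + (L/π)²). With (π/L)² = 4*π^2/49 and c = 5/7, the largest admissible constant is α = ((π/L)² + c)/((π/L)² + 1).
Simplifying, α = (35 + 4*π^2)/(4*π^2 + 49).


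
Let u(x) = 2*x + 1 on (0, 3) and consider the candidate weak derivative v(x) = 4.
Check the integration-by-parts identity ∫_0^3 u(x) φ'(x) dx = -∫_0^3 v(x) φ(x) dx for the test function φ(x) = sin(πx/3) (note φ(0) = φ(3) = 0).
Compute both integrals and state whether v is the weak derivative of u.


LHS = -12/π, RHS = -24/π. No, v is not the weak derivative of u.

u(x) = 2*x + 1, classical derivative u'(x) = 2.
φ(x) = sin(πx/3), so φ'(x) = π*cos(π*x/3)/3.
Note φ(0) = φ(3) = 0, so the boundary term u·φ vanishes.
LHS = ∫_0^3 u(x) φ'(x) dx = ∫_0^3 (2*π*x*cos(π*x/3)/3 + π*cos(π*x/3)/3) dx. Term by term:
  ∫_0^3 π*cos(π*x/3)/3 dx = 0;  ∫_0^3 2*π*x*cos(π*x/3)/3 dx = -12/π.
Sum: 0 − 12/π = -12/π.
So LHS = -12/π.
∫_0^3 v(x) φ(x) dx = ∫_0^3 (4*sin(π*x/3)) dx. Term by term:
  ∫_0^3 4*sin(π*x/3) dx = 24/π.
So RHS = -∫_0^3 v(x) φ(x) dx = -24/π.
LHS − RHS = 12/π ≠ 0, so the identity fails.
(For a valid weak derivative the identity must hold for EVERY test function, in particular this one. The failure shows v is NOT the weak derivative of u.)
Correct weak derivative would be u'(x) = 2.


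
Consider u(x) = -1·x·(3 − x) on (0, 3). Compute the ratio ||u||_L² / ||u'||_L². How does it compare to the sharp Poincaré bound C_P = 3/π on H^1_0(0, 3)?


||u||_L² / ||u'||_L² = 3*sqrt(10)/10 < C_P = 3/π.

u(x) = -1·x·(3 − x), so u'(x) = 2*x - 3.
u(x) = -1·x·(3 − x) vanishes at x = 0 and x = 3, so u ∈ H^1_0(0, 3). Differentiate via the product rule and integrate the resulting polynomials term by term.
  ∫_0^3 u² dx = ∫_0^3 (x^4 - 6*x^3 + 9*x^2) dx. Term by term:
    ∫_0^3 x^4 dx = 243/5;  ∫_0^3 -6*x^3 dx = -243/2;  ∫_0^3 9*x^2 dx = 81.
  Sum: 243/5 − 243/2 + 81 = 81/10.
  ∫_0^3 (u')² dx = ∫_0^3 (4*x^2 - 12*x + 9) dx. Term by term:
    ∫_0^3 4*x^2 dx = 36;  ∫_0^3 -12*x dx = -54;  ∫_0^3 9 dx = 27.
  Sum: 36 − 54 + 27 = 9.
∫_0^3 u² dx = 81/10, so ||u||_L² = 9*sqrt(10)/10.
∫_0^3 (u')² dx = 9, so ||u'||_L² = 3.
Ratio ||u||_L² / ||u'||_L² = 3*sqrt(10)/10.
Sharp Poincaré constant on H^1_0(0, 3) is C_P = L/π = 3/π, achieved by sin(π/3·x).
A polynomial bump cannot attain the sharp Poincaré constant (only the first sine eigenfunction does), so the ratio is strictly less than C_P, consistent with ||u||_L² ≤ C_P ||u'||_L².


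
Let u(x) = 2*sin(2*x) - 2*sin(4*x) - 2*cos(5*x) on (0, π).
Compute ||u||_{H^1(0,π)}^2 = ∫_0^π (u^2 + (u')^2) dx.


||u||_{H^1(0,π)}^2 = -9152/63 + 96*π

u'(x) = 10*sin(5*x) + 4*cos(2*x) - 8*cos(4*x).
Expand u² and (u')² and integrate term by term on (0, π), using: for integers n ≥ 1, ∫_0^π sin²(nx) dx = ∫_0^π cos²(nx) dx = π/2; for n ≠ n', ∫_0^π sin(nx)sin(n'x) dx = ∫_0^π cos(nx)cos(n'x) dx = 0; and by product-to-sum, ∫_0^π sin(nx)cos(n'x) dx = ½∫_0^π [sin((n+n')x) + sin((n−n')x)] dx, which is 0 when n+n' is even and 2n/(n²−n'²) when n+n' is odd (it need not vanish on (0, π)).
  u² squared terms: (-2)²·∫cos(5x)² dx = 4·π/2 = 2*π;  (-2)²·∫sin(4x)² dx = 4·π/2 = 2*π;  (2)²·∫sin(2x)² dx = 4·π/2 = 2*π.
  u² cross terms: 2·(-2)·(-2)·∫cos(5x)·sin(4x) dx = 8·(-8/9) = -64/9;  2·(-2)·(2)·∫cos(5x)·sin(2x) dx = -8·(-4/21) = 32/21;  2·(-2)·(2)·∫sin(4x)·sin(2x) dx = -8·(0) = 0.
  So ∫_0^π u² dx = 2*π + 2*π + 2*π − 64/9 + 32/21 + 0 = -352/63 + 6*π.
  (u')² squared terms: (-8)²·∫cos(4x)² dx = 64·π/2 = 32*π;  (4)²·∫cos(2x)² dx = 16·π/2 = 8*π;  (10)²·∫sin(5x)² dx = 100·π/2 = 50*π.
  (u')² cross terms: 2·(-8)·(4)·∫cos(4x)·cos(2x) dx = -64·(0) = 0;  2·(-8)·(10)·∫cos(4x)·sin(5x) dx = -160·(10/9) = -1600/9;  2·(4)·(10)·∫cos(2x)·sin(5x) dx = 80·(10/21) = 800/21.
  So ∫_0^π (u')² dx = 32*π + 8*π + 50*π + 0 − 1600/9 + 800/21 = -8800/63 + 90*π.
||u||_{H^1}^2 = (-352/63 + 6*π) + (-8800/63 + 90*π) = -9152/63 + 96*π.


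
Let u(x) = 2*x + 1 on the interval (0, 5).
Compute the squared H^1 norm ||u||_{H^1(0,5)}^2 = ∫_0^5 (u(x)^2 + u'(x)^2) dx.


||u||_{H^1}^2 = 725/3

The H^1 norm (squared) on an interval (0, L) is
  ||u||_{H^1}^2 = ∫_0^L u(x)^2 dx + ∫_0^L u'(x)^2 dx.
Compute u'(x) = 2.
Then u(x)^2 = 4*x**2 + 4*x + 1 and u'(x)^2 = 4.
Integrate each monomial from 0 to 5 using ∫_0^5 c·x^n dx = c·5^(n+1)/(n+1):
  ∫_0^5 u(x)^2 dx = ∫_0^5 (4*x^2 + 4*x + 1) dx. Term by term:
    ∫_0^5 4*x^2 dx = 500/3;  ∫_0^5 4*x dx = 50;  ∫_0^5 1 dx = 5.
  Sum: 500/3 + 50 + 5 = 665/3.
  ∫_0^5 u'(x)^2 dx = ∫_0^5 (4) dx. Term by term:
    ∫_0^5 4 dx = 20.
Adding: ||u||_{H^1}^2 = 665/3 + 20 = 725/3.


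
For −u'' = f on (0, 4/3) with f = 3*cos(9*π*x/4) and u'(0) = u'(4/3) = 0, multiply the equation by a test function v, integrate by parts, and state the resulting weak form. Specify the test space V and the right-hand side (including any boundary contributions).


V = H^1(0, 4/3) (no boundary constraint on v; u is determined up to an additive constant); weak form: ∫_0^4/3 u'v' dx = ∫_0^4/3 (3*cos(9*π*x/4)) v dx for all v ∈ V.

Multiply both sides by a test function v and integrate from 0 to 4/3:
  ∫_0^4/3 −u''(x) v(x) dx = ∫_0^4/3 f(x) v(x) dx.
Integrate the LHS by parts once:
  ∫_0^4/3 −u'' v dx = −[u'(x) v(x)]_0^4/3 + ∫_0^4/3 u'(x) v'(x) dx.
Thus ∫_0^4/3 u'(x) v'(x) dx = ∫_0^4/3 f(x) v(x) dx + [u'(x) v(x)]_0^4/3.
Choose V so that boundary terms are either known or forced to vanish.
u has homogeneous Neumann: u'(0) = u'(4/3) = 0. So [u' v]_0^4/3 = 0·v(4/3) − 0·v(0) = 0 for any v; take V = H^1(0, 4/3).
Weak formulation: find u (satisfying any essential BC) such that ∫_0^4/3 u'(x) v'(x) dx = ∫_0^4/3 f v dx for all v ∈ V (homogeneous Neumann, so boundary terms vanish).
Substituting f(x) = 3*cos(9*π*x/4), the right-hand side is ∫_0^4/3 (3*cos(9*π*x/4)) v dx.
Compatibility check (pure Neumann): taking v ≡ 1 ∈ V gives 0 = ∫_0^4/3 f dx + (0) − (0), i.e. ∫_0^4/3 f dx must equal u'(0) − u'(4/3) = 0. Indeed ∫_0^4/3 (3*cos(9*π*x/4)) dx = 0, so the data are compatible. The solution is then unique only up to an additive constant (fix it e.g. by requiring ∫_0^4/3 u dx = 0).


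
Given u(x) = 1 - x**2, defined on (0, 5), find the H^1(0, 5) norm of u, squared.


||u||_{H^1}^2 = 2140/3

The H^1 norm (squared) on an interval (0, L) is
  ||u||_{H^1}^2 = ∫_0^L u(x)^2 dx + ∫_0^L u'(x)^2 dx.
Compute u'(x) = -2*x.
Then u(x)^2 = x**4 - 2*x**2 + 1 and u'(x)^2 = 4*x**2.
Integrate each monomial from 0 to 5 using ∫_0^5 c·x^n dx = c·5^(n+1)/(n+1):
  ∫_0^5 u(x)^2 dx = ∫_0^5 (x^4 - 2*x^2 + 1) dx. Term by term:
    ∫_0^5 x^4 dx = 625;  ∫_0^5 -2*x^2 dx = -250/3;  ∫_0^5 1 dx = 5.
  Sum: 625 − 250/3 + 5 = 1640/3.
  ∫_0^5 u'(x)^2 dx = ∫_0^5 (4*x^2) dx. Term by term:
    ∫_0^5 4*x^2 dx = 500/3.
Adding: ||u||_{H^1}^2 = 1640/3 + 500/3 = 2140/3.


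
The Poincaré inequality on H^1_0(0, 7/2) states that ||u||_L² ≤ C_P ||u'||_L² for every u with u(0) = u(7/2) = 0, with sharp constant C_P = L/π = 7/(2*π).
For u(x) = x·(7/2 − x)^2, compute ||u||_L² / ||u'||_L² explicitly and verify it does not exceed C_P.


||u||_L² / ||u'||_L² = sqrt(14)/4 < C_P = 7/(2*π).

u(x) = x·(7/2 − x)^2, so u'(x) = (2*x - 7)*(6*x - 7)/4.
u(x) = x·(7/2 − x)^2 vanishes at x = 0 and x = 7/2, so u ∈ H^1_0(0, 7/2). Differentiate via the product rule and integrate the resulting polynomials term by term.
  ∫_0^7/2 u² dx = ∫_0^7/2 (x^6 - 14*x^5 + 147*x^4/2 - 343*x^3/2 + 2401*x^2/16) dx. Term by term:
    ∫_0^7/2 x^6 dx = 117649/128;  ∫_0^7/2 -14*x^5 dx = -823543/192;  ∫_0^7/2 147*x^4/2 dx = 2470629/320;
    ∫_0^7/2 -343*x^3/2 dx = -823543/128;  ∫_0^7/2 2401*x^2/16 dx = 823543/384.
  Sum: 117649/128 − 823543/192 + 2470629/320 − 823543/128 + 823543/384 = 117649/1920.
  ∫_0^7/2 (u')² dx = ∫_0^7/2 (9*x^4 - 84*x^3 + 539*x^2/2 - 343*x + 2401/16) dx. Term by term:
    ∫_0^7/2 9*x^4 dx = 151263/160;  ∫_0^7/2 -84*x^3 dx = -50421/16;  ∫_0^7/2 539*x^2/2 dx = 184877/48;
    ∫_0^7/2 -343*x dx = -16807/8;  ∫_0^7/2 2401/16 dx = 16807/32.
  Sum: 151263/160 − 50421/16 + 184877/48 − 16807/8 + 16807/32 = 16807/240.
∫_0^7/2 u² dx = 117649/1920, so ||u||_L² = 343*sqrt(30)/240.
∫_0^7/2 (u')² dx = 16807/240, so ||u'||_L² = 49*sqrt(105)/60.
Ratio ||u||_L² / ||u'||_L² = sqrt(14)/4.
Sharp Poincaré constant on H^1_0(0, 7/2) is C_P = L/π = 7/(2*π), achieved by sin(2*π/7·x).
A polynomial bump cannot attain the sharp Poincaré constant (only the first sine eigenfunction does), so the ratio is strictly less than C_P, consistent with ||u||_L² ≤ C_P ||u'||_L².


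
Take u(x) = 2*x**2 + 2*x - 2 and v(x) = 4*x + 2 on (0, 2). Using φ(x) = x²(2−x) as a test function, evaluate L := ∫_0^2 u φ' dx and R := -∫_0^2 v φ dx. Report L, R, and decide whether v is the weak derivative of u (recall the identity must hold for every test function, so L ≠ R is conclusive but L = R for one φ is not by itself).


LHS = -136/15, RHS = -136/15. Yes, v = u' weakly.

u(x) = 2*x**2 + 2*x - 2, classical derivative u'(x) = 4*x + 2.
φ(x) = x²(2−x), so φ'(x) = x*(4 - 3*x).
Note φ(0) = φ(2) = 0, so the boundary term u·φ vanishes.
LHS = ∫_0^2 u(x) φ'(x) dx = ∫_0^2 (-6*x^4 + 2*x^3 + 14*x^2 - 8*x) dx. Term by term:
  ∫_0^2 -6*x^4 dx = -192/5;  ∫_0^2 2*x^3 dx = 8;  ∫_0^2 14*x^2 dx = 112/3;
  ∫_0^2 -8*x dx = -16.
Sum: -192/5 + 8 + 112/3 − 16 = -136/15.
So LHS = -136/15.
∫_0^2 v(x) φ(x) dx = ∫_0^2 (-4*x^4 + 6*x^3 + 4*x^2) dx. Term by term:
  ∫_0^2 -4*x^4 dx = -128/5;  ∫_0^2 6*x^3 dx = 24;  ∫_0^2 4*x^2 dx = 32/3.
Sum: -128/5 + 24 + 32/3 = 136/15.
So RHS = -∫_0^2 v(x) φ(x) dx = -136/15.
LHS = RHS, so the identity holds for this test φ.
Moreover u is smooth here and v(x) = u'(x) = 4*x + 2 pointwise, so the identity holds for every test function. Hence v is the weak derivative of u.


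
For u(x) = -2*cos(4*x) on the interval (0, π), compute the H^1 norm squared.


||u||_{H^1(0,π)}^2 = 34*π

u'(x) = 8*sin(4*x).
Expand u² and (u')² and integrate term by term on (0, π), using: for integers n ≥ 1, ∫_0^π sin²(nx) dx = ∫_0^π cos²(nx) dx = π/2; for n ≠ n', ∫_0^π sin(nx)sin(n'x) dx = ∫_0^π cos(nx)cos(n'x) dx = 0; and by product-to-sum, ∫_0^π sin(nx)cos(n'x) dx = ½∫_0^π [sin((n+n')x) + sin((n−n')x)] dx, which is 0 when n+n' is even and 2n/(n²−n'²) when n+n' is odd (it need not vanish on (0, π)).
  u² squared terms: (-2)²·∫cos(4x)² dx = 4·π/2 = 2*π.
  So ∫_0^π u² dx = 2*π.
  (u')² squared terms: (8)²·∫sin(4x)² dx = 64·π/2 = 32*π.
  So ∫_0^π (u')² dx = 32*π.
||u||_{H^1}^2 = (2*π) + (32*π) = 34*π.


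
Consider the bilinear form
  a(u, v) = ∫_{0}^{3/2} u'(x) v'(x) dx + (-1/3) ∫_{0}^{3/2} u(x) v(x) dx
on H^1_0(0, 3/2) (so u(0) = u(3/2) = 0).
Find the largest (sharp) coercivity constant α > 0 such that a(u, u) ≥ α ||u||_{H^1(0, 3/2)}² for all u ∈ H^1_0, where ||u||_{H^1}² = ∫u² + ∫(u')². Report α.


α = (-3 + 4*π^2)/(9 + 4*π^2)

Coercivity of a(·,·) on H^1_0(0, 3/2) means a(u, u) ≥ α ||u||_{H^1}² for every u ∈ H^1_0.
The interval has length L = 3/2, and Poincaré/coercivity depend only on L. Here a(u, u) = ∫(u')² + (-1/3)·∫u².
Here c = -1/3 < 0 with |c| < (π/L)² = 4*π^2/9, so coercivity still holds. The condition a(u,u) ≥ α||u||_{H^1}² reads (1−α)∫(u')² ≥ (α−c)∫u². Any admissible α is ≤ 1 (rapidly oscillating u have ∫u²/∫(u')² → 0), and α = 1 would force 0 ≥ (1−c)∫u², impossible since c < 1; so 1−α > 0. By the sharp Poincaré inequality on H^1_0 of an interval of length L, ∫(u')² ≥ (π/L)²∫u² with equality for the first sine mode sin(π(x−x₀)/L) (x₀ the left endpoint), so the inequality holds for all u iff (1−α)(π/L)² ≥ α − c, i.e. α ≤ ((π/L)² + c)/((π/L)² + 1) = (1 + c(L/π)²)/(1 + (L/π)²). (Direct route, valid since c ≤ 0: Poincaré gives c∫u² ≥ c(L/π)²∫(u')², so a(u,u) ≥ (1 + c(L/π)²)∫(u')², while ||u||_{H^1}² ≤ (1 + (L/π)²)∫(u')²; dividing yields the same α.) With (π/L)² = 4*π^2/9 and c = -1/3, the largest admissible constant is α = ((π/L)² + c)/((π/L)² + 1).
Simplifying, α = (-3 + 4*π^2)/(9 + 4*π^2).


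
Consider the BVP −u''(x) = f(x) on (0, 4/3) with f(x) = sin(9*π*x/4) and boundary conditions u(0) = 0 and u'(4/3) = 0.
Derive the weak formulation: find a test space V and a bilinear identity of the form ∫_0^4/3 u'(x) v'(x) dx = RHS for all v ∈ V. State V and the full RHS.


V = {v ∈ H^1(0, 4/3) : v(0) = 0} (test functions vanish at x = 0 where u is specified); weak form: ∫_0^4/3 u'v' dx = ∫_0^4/3 (sin(9*π*x/4)) v dx for all v ∈ V.

Multiply both sides by a test function v and integrate from 0 to 4/3:
  ∫_0^4/3 −u''(x) v(x) dx = ∫_0^4/3 f(x) v(x) dx.
Integrate the LHS by parts once:
  ∫_0^4/3 −u'' v dx = −[u'(x) v(x)]_0^4/3 + ∫_0^4/3 u'(x) v'(x) dx.
Thus ∫_0^4/3 u'(x) v'(x) dx = ∫_0^4/3 f(x) v(x) dx + [u'(x) v(x)]_0^4/3.
Choose V so that boundary terms are either known or forced to vanish.
Mixed BC: u(0) = 0 (Dirichlet) and u'(4/3) = 0 (Neumann). Define V = {v ∈ H^1(0, 4/3) : v(0) = 0}. Then [u' v]_0^4/3 = u'(4/3)·v(4/3) − u'(0)·0 = 0.
Weak formulation: find u (satisfying any essential BC) such that ∫_0^4/3 u'(x) v'(x) dx = ∫_0^4/3 f v dx for all v ∈ V (Dirichlet at 0 absorbed into V; the Neumann datum at x = 4/3 is zero, so no boundary term remains).
Substituting f(x) = sin(9*π*x/4), the right-hand side is ∫_0^4/3 (sin(9*π*x/4)) v dx.


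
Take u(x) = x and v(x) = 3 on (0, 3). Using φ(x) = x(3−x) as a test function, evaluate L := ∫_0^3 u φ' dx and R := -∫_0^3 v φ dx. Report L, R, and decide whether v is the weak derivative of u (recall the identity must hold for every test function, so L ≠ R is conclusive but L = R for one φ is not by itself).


LHS = -9/2, RHS = -27/2. No, v is not the weak derivative of u.

u(x) = x, classical derivative u'(x) = 1.
φ(x) = x(3−x), so φ'(x) = 3 - 2*x.
Note φ(0) = φ(3) = 0, so the boundary term u·φ vanishes.
LHS = ∫_0^3 u(x) φ'(x) dx = ∫_0^3 (-2*x^2 + 3*x) dx. Term by term:
  ∫_0^3 -2*x^2 dx = -18;  ∫_0^3 3*x dx = 27/2.
Sum: -18 + 27/2 = -9/2.
So LHS = -9/2.
∫_0^3 v(x) φ(x) dx = ∫_0^3 (-3*x^2 + 9*x) dx. Term by term:
  ∫_0^3 -3*x^2 dx = -27;  ∫_0^3 9*x dx = 81/2.
Sum: -27 + 81/2 = 27/2.
So RHS = -∫_0^3 v(x) φ(x) dx = -27/2.
LHS − RHS = 9 ≠ 0, so the identity fails.
(For a valid weak derivative the identity must hold for EVERY test function, in particular this one. The failure shows v is NOT the weak derivative of u.)
Correct weak derivative would be u'(x) = 1.


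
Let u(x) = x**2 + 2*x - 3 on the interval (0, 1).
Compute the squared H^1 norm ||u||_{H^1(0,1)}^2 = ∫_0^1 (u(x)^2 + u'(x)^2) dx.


||u||_{H^1}^2 = 193/15

The H^1 norm (squared) on an interval (0, L) is
  ||u||_{H^1}^2 = ∫_0^L u(x)^2 dx + ∫_0^L u'(x)^2 dx.
Compute u'(x) = 2*x + 2.
Then u(x)^2 = x**4 + 4*x**3 - 2*x**2 - 12*x + 9 and u'(x)^2 = 4*x**2 + 8*x + 4.
Integrate each monomial from 0 to 1 using ∫_0^1 c·x^n dx = c·1^(n+1)/(n+1):
  ∫_0^1 u(x)^2 dx = ∫_0^1 (x^4 + 4*x^3 - 2*x^2 - 12*x + 9) dx. Term by term:
    ∫_0^1 x^4 dx = 1/5;  ∫_0^1 4*x^3 dx = 1;  ∫_0^1 -2*x^2 dx = -2/3;
    ∫_0^1 -12*x dx = -6;  ∫_0^1 9 dx = 9.
  Sum: 1/5 + 1 − 2/3 − 6 + 9 = 53/15.
  ∫_0^1 u'(x)^2 dx = ∫_0^1 (4*x^2 + 8*x + 4) dx. Term by term:
    ∫_0^1 4*x^2 dx = 4/3;  ∫_0^1 8*x dx = 4;  ∫_0^1 4 dx = 4.
  Sum: 4/3 + 4 + 4 = 28/3.
Adding: ||u||_{H^1}^2 = 53/15 + 28/3 = 193/15.


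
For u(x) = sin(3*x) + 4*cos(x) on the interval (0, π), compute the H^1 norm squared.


||u||_{H^1(0,π)}^2 = 21*π

u'(x) = -4*sin(x) + 3*cos(3*x).
Expand u² and (u')² and integrate term by term on (0, π), using: for integers n ≥ 1, ∫_0^π sin²(nx) dx = ∫_0^π cos²(nx) dx = π/2; for n ≠ n', ∫_0^π sin(nx)sin(n'x) dx = ∫_0^π cos(nx)cos(n'x) dx = 0; and by product-to-sum, ∫_0^π sin(nx)cos(n'x) dx = ½∫_0^π [sin((n+n')x) + sin((n−n')x)] dx, which is 0 when n+n' is even and 2n/(n²−n'²) when n+n' is odd (it need not vanish on (0, π)).
  u² squared terms: (4)²·∫cos(x)² dx = 16·π/2 = 8*π;  (1)²·∫sin(3x)² dx = 1·π/2 = π/2.
  u² cross terms: 2·(4)·(1)·∫cos(x)·sin(3x) dx = 8·(0) = 0.
  So ∫_0^π u² dx = 8*π + π/2 + 0 = 17*π/2.
  (u')² squared terms: (-4)²·∫sin(x)² dx = 16·π/2 = 8*π;  (3)²·∫cos(3x)² dx = 9·π/2 = 9*π/2.
  (u')² cross terms: 2·(-4)·(3)·∫sin(x)·cos(3x) dx = -24·(0) = 0.
  So ∫_0^π (u')² dx = 8*π + 9*π/2 + 0 = 25*π/2.
||u||_{H^1}^2 = (17*π/2) + (25*π/2) = 21*π.


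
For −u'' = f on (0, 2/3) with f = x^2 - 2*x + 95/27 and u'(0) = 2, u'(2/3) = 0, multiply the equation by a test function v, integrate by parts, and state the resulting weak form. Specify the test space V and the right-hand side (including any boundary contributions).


V = H^1(0, 2/3) (v unrestricted at boundary; u is determined up to an additive constant); weak form: ∫_0^2/3 u'v' dx = ∫_0^2/3 (x^2 - 2*x + 95/27) v dx − 2·v(0) for all v ∈ V.

Multiply both sides by a test function v and integrate from 0 to 2/3:
  ∫_0^2/3 −u''(x) v(x) dx = ∫_0^2/3 f(x) v(x) dx.
Integrate the LHS by parts once:
  ∫_0^2/3 −u'' v dx = −[u'(x) v(x)]_0^2/3 + ∫_0^2/3 u'(x) v'(x) dx.
Thus ∫_0^2/3 u'(x) v'(x) dx = ∫_0^2/3 f(x) v(x) dx + [u'(x) v(x)]_0^2/3.
Choose V so that boundary terms are either known or forced to vanish.
u has inhomogeneous Neumann u'(0) = 2, u'(2/3) = 0. [u' v]_0^2/3 = (0)·v(2/3) − (2)·v(0) = − 2·v(0). Take V = H^1(0, 2/3); boundary term becomes part of RHS.
Weak formulation: find u (satisfying any essential BC) such that ∫_0^2/3 u'(x) v'(x) dx = ∫_0^2/3 f v dx − 2·v(0) for all v ∈ V (Neumann data are natural BCs: they enter the RHS as boundary terms).
Substituting f(x) = x^2 - 2*x + 95/27, the right-hand side is ∫_0^2/3 (x^2 - 2*x + 95/27) v dx − 2·v(0).
Compatibility check (pure Neumann): taking v ≡ 1 ∈ V gives 0 = ∫_0^2/3 f dx + (0) − (2), i.e. ∫_0^2/3 f dx must equal u'(0) − u'(2/3) = 2. Indeed ∫_0^2/3 (x^2 - 2*x + 95/27) dx = 2, so the data are compatible. The solution is then unique only up to an additive constant (fix it e.g. by requiring ∫_0^2/3 u dx = 0).


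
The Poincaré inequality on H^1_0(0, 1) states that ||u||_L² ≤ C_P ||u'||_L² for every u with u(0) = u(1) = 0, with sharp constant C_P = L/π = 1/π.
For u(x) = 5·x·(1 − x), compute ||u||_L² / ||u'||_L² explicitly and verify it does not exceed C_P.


||u||_L² / ||u'||_L² = sqrt(10)/10 < C_P = 1/π.

u(x) = 5·x·(1 − x), so u'(x) = 5 - 10*x.
u(x) = 5·x·(1 − x) vanishes at x = 0 and x = 1, so u ∈ H^1_0(0, 1). Differentiate via the product rule and integrate the resulting polynomials term by term.
  ∫_0^1 u² dx = ∫_0^1 (25*x^4 - 50*x^3 + 25*x^2) dx. Term by term:
    ∫_0^1 25*x^4 dx = 5;  ∫_0^1 -50*x^3 dx = -25/2;  ∫_0^1 25*x^2 dx = 25/3.
  Sum: 5 − 25/2 + 25/3 = 5/6.
  ∫_0^1 (u')² dx = ∫_0^1 (100*x^2 - 100*x + 25) dx. Term by term:
    ∫_0^1 100*x^2 dx = 100/3;  ∫_0^1 -100*x dx = -50;  ∫_0^1 25 dx = 25.
  Sum: 100/3 − 50 + 25 = 25/3.
∫_0^1 u² dx = 5/6, so ||u||_L² = sqrt(30)/6.
∫_0^1 (u')² dx = 25/3, so ||u'||_L² = 5*sqrt(3)/3.
Ratio ||u||_L² / ||u'||_L² = sqrt(10)/10.
Sharp Poincaré constant on H^1_0(0, 1) is C_P = L/π = 1/π, achieved by sin(π·x).
A polynomial bump cannot attain the sharp Poincaré constant (only the first sine eigenfunction does), so the ratio is strictly less than C_P, consistent with ||u||_L² ≤ C_P ||u'||_L².


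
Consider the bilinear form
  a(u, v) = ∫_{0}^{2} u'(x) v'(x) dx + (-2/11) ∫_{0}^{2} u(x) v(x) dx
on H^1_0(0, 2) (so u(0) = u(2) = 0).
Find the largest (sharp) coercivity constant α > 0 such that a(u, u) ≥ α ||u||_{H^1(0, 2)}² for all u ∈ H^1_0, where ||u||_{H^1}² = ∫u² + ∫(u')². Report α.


α = (-8/11 + π^2)/(4 + π^2)

Coercivity of a(·,·) on H^1_0(0, 2) means a(u, u) ≥ α ||u||_{H^1}² for every u ∈ H^1_0.
The interval has length L = 2, and Poincaré/coercivity depend only on L. Here a(u, u) = ∫(u')² + (-2/11)·∫u².
Here c = -2/11 < 0 with |c| < (π/L)² = π^2/4, so coercivity still holds. The condition a(u,u) ≥ α||u||_{H^1}² reads (1−α)∫(u')² ≥ (α−c)∫u². Any admissible α is ≤ 1 (rapidly oscillating u have ∫u²/∫(u')² → 0), and α = 1 would force 0 ≥ (1−c)∫u², impossible since c < 1; so 1−α > 0. By the sharp Poincaré inequality on H^1_0 of an interval of length L, ∫(u')² ≥ (π/L)²∫u² with equality for the first sine mode sin(π(x−x₀)/L) (x₀ the left endpoint), so the inequality holds for all u iff (1−α)(π/L)² ≥ α − c, i.e. α ≤ ((π/L)² + c)/((π/L)² + 1) = (1 + c(L/π)²)/(1 + (L/π)²). (Direct route, valid since c ≤ 0: Poincaré gives c∫u² ≥ c(L/π)²∫(u')², so a(u,u) ≥ (1 + c(L/π)²)∫(u')², while ||u||_{H^1}² ≤ (1 + (L/π)²)∫(u')²; dividing yields the same α.) With (π/L)² = π^2/4 and c = -2/11, the largest admissible constant is α = ((π/L)² + c)/((π/L)² + 1).
Simplifying, α = (-8/11 + π^2)/(4 + π^2).
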